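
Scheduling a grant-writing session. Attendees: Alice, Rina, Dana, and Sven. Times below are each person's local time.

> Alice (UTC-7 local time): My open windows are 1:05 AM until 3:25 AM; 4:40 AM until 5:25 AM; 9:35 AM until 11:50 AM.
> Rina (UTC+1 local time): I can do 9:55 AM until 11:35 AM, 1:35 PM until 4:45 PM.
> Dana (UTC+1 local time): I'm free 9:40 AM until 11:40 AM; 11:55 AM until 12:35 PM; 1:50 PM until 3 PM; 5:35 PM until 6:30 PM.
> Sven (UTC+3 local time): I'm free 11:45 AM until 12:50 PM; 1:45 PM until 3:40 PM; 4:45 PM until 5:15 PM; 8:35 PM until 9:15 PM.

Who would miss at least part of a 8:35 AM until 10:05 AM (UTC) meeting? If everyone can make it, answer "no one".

Dana, Rina, Sven

Alice in UTC: 08:05-10:25, 11:40-12:25, 16:35-18:50 (add 7h to convert from UTC-7).
Rina in UTC: 08:55-10:35, 12:35-15:45 (subtract 1h to convert from UTC+1).
Dana in UTC: 08:40-10:40, 10:55-11:35, 12:50-14:00, 16:35-17:30 (subtract 1h to convert from UTC+1).
Sven in UTC: 08:45-09:50, 10:45-12:40, 13:45-14:15, 17:35-18:15 (subtract 3h to convert from UTC+3).
Alice: free for 08:35-10:05. Rina: not fully free for 08:35-10:05. Dana: not fully free for 08:35-10:05. Sven: not fully free for 08:35-10:05.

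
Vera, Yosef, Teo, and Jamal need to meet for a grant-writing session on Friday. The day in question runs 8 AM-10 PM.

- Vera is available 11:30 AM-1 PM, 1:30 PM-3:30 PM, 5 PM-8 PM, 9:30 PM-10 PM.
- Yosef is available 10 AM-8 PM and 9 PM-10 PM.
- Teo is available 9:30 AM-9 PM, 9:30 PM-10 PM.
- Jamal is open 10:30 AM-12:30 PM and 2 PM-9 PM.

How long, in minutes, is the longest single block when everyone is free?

180

Vera ∩ Yosef: 11:30-13:00, 13:30-15:30, 17:00-20:00, 21:30-22:00.
Vera ∩ Yosef ∩ Teo: 11:30-13:00, 13:30-15:30, 17:00-20:00, 21:30-22:00.
Vera ∩ Yosef ∩ Teo ∩ Jamal: 11:30-12:30, 14:00-15:30, 17:00-20:00.
The longest is 17:00-20:00 at 180 minutes.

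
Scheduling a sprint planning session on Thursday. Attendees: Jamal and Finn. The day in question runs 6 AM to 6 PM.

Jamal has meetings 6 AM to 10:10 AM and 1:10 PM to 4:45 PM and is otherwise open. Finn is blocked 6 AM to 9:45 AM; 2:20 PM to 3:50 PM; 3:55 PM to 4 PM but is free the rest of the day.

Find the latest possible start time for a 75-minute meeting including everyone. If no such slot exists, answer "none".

Jamal free: 10:10-13:10, 16:45-18:00 (invert busy blocks within the working day).
Finn free: 09:45-14:20, 15:50-15:55, 16:00-18:00 (invert busy blocks within the working day).
Jamal ∩ Finn: 10:10-13:10, 16:45-18:00.
The last common window of at least 75 minutes is 16:45-18:00; a 75-minute meeting can start as late as 16:45 and still end by 18:00.

16:45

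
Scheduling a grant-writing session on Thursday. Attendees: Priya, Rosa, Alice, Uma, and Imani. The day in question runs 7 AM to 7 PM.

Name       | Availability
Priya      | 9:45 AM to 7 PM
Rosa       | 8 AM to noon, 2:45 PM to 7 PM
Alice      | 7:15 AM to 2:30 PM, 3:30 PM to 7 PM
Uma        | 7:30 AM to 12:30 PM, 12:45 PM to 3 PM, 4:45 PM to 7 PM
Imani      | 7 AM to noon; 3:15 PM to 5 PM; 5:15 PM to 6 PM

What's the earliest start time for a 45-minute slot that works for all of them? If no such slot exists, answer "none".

Priya ∩ Rosa: 09:45-12:00, 14:45-19:00.
Priya ∩ Rosa ∩ Alice: 09:45-12:00, 15:30-19:00.
Priya ∩ Rosa ∩ Alice ∩ Uma: 09:45-12:00, 16:45-19:00.
Priya ∩ Rosa ∩ Alice ∩ Uma ∩ Imani: 09:45-12:00, 16:45-17:00, 17:15-18:00.
The first common window of at least 45 minutes is 09:45-12:00, so the earliest start is 09:45.

09:45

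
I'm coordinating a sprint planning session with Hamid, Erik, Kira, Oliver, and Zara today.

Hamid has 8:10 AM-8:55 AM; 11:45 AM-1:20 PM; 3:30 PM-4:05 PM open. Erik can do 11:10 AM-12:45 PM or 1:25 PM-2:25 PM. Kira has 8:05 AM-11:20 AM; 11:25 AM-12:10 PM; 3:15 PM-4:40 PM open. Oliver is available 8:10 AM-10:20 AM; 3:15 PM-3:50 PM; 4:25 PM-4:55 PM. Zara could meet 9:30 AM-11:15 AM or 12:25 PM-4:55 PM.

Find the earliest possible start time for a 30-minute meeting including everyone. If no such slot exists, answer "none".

none

Hamid ∩ Erik: 11:45-12:45.
Hamid ∩ Erik ∩ Kira: 11:45-12:10.
Hamid ∩ Erik ∩ Kira ∩ Oliver: ∅.
Hamid ∩ Erik ∩ Kira ∩ Oliver ∩ Zara: ∅.
There is no time when everyone is free.
No common window is at least 30 minutes long.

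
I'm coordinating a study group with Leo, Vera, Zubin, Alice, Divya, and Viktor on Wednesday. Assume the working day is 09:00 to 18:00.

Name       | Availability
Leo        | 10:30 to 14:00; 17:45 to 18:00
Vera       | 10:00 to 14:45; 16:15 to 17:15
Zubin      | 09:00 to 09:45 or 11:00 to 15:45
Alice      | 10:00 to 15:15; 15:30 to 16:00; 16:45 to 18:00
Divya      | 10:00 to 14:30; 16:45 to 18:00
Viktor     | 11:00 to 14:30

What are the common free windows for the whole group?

11:00-14:00

Leo ∩ Vera: 10:30-14:00.
Leo ∩ Vera ∩ Zubin: 11:00-14:00.
Leo ∩ Vera ∩ Zubin ∩ Alice: 11:00-14:00.
Leo ∩ Vera ∩ Zubin ∩ Alice ∩ Divya: 11:00-14:00.
Leo ∩ Vera ∩ Zubin ∩ Alice ∩ Divya ∩ Viktor: 11:00-14:00.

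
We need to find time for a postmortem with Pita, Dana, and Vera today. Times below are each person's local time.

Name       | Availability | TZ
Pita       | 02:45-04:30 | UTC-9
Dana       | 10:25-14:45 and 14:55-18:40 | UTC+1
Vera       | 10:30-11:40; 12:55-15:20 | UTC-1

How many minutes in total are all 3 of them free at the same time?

Pita in UTC: 11:45-13:30 (add 9h to convert from UTC-9).
Dana in UTC: 09:25-13:45, 13:55-17:40 (subtract 1h to convert from UTC+1).
Vera in UTC: 11:30-12:40, 13:55-16:20 (add 1h to convert from UTC-1).
Pita ∩ Dana: 11:45-13:30.
Pita ∩ Dana ∩ Vera: 11:45-12:40.
So the common availability across everyone is 11:45-12:40.
That's a single block of 55 minutes.

55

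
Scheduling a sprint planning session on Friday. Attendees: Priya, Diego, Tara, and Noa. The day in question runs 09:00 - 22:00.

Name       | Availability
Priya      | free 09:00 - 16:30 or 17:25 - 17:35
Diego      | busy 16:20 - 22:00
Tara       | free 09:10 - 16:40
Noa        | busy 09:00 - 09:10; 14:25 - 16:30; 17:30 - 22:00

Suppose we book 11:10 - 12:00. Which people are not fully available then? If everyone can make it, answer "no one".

Priya free: 09:00-16:30, 17:25-17:35.
Diego free: 09:00-16:20 (invert busy blocks within the working day).
Tara free: 09:10-16:40.
Noa free: 09:10-14:25, 16:30-17:30 (invert busy blocks within the working day).
Priya: free for 11:10-12:00. Diego: free for 11:10-12:00. Tara: free for 11:10-12:00. Noa: free for 11:10-12:00.

no one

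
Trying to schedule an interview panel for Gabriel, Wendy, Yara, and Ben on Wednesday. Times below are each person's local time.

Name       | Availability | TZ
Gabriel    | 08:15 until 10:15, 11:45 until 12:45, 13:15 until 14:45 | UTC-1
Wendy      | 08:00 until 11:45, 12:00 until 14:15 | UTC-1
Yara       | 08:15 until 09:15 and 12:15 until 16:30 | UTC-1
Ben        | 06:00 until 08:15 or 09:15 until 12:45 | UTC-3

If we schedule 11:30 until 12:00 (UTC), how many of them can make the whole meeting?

Gabriel in UTC: 09:15-11:15, 12:45-13:45, 14:15-15:45 (add 1h to convert from UTC-1).
Wendy in UTC: 09:00-12:45, 13:00-15:15 (add 1h to convert from UTC-1).
Yara in UTC: 09:15-10:15, 13:15-17:30 (add 1h to convert from UTC-1).
Ben in UTC: 09:00-11:15, 12:15-15:45 (add 3h to convert from UTC-3).
Wendy can make the full 11:30-12:00 slot — that's 1.

1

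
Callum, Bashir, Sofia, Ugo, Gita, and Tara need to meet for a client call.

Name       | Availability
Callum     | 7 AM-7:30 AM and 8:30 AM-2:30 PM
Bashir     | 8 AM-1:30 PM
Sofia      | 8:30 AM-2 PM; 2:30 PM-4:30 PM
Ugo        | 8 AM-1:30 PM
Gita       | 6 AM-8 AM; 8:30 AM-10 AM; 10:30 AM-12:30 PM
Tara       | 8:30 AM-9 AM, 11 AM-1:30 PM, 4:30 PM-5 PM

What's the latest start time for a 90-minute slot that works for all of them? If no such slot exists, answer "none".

11:00

Callum ∩ Bashir: 08:30-13:30.
Callum ∩ Bashir ∩ Sofia: 08:30-13:30.
Callum ∩ Bashir ∩ Sofia ∩ Ugo: 08:30-13:30.
Callum ∩ Bashir ∩ Sofia ∩ Ugo ∩ Gita: 08:30-10:00, 10:30-12:30.
Callum ∩ Bashir ∩ Sofia ∩ Ugo ∩ Gita ∩ Tara: 08:30-09:00, 11:00-12:30.
The last common window of at least 90 minutes is 11:00-12:30; a 90-minute meeting can start as late as 11:00 and still end by 12:30.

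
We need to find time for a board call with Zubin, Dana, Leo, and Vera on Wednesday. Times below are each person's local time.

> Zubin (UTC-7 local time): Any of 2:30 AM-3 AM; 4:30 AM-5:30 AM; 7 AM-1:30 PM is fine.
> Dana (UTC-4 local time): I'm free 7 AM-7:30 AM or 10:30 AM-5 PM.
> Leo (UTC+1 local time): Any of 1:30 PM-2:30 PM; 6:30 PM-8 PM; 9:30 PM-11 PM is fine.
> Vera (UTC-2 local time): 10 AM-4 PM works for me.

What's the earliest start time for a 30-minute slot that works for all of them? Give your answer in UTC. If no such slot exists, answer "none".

Zubin in UTC: 09:30-10:00, 11:30-12:30, 14:00-20:30 (add 7h to convert from UTC-7).
Dana in UTC: 11:00-11:30, 14:30-21:00 (add 4h to convert from UTC-4).
Leo in UTC: 12:30-13:30, 17:30-19:00, 20:30-22:00 (subtract 1h to convert from UTC+1).
Vera in UTC: 12:00-18:00 (add 2h to convert from UTC-2).
Zubin ∩ Dana: 14:30-20:30.
Zubin ∩ Dana ∩ Leo: 17:30-19:00.
Zubin ∩ Dana ∩ Leo ∩ Vera: 17:30-18:00.
The first common window of at least 30 minutes is 17:30-18:00, so the earliest start is 17:30.

17:30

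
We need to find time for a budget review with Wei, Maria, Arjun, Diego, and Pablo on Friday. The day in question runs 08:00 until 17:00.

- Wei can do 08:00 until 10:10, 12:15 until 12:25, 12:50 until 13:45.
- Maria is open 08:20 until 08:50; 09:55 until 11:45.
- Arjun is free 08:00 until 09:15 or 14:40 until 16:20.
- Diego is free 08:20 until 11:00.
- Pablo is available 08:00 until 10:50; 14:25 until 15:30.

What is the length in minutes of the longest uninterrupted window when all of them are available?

Wei ∩ Maria: 08:20-08:50, 09:55-10:10.
Wei ∩ Maria ∩ Arjun: 08:20-08:50.
Wei ∩ Maria ∩ Arjun ∩ Diego: 08:20-08:50.
Wei ∩ Maria ∩ Arjun ∩ Diego ∩ Pablo: 08:20-08:50.
The longest is 08:20-08:50 at 30 minutes.

30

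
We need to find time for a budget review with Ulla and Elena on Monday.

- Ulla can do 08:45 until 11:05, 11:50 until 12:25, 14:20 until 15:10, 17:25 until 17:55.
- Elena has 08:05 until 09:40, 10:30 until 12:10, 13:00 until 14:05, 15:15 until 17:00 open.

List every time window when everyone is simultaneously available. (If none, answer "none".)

08:45-09:40, 10:30-11:05, 11:50-12:10

Ulla ∩ Elena: 08:45-09:40, 10:30-11:05, 11:50-12:10.
So the common availability across everyone is 08:45-09:40, 10:30-11:05, 11:50-12:10.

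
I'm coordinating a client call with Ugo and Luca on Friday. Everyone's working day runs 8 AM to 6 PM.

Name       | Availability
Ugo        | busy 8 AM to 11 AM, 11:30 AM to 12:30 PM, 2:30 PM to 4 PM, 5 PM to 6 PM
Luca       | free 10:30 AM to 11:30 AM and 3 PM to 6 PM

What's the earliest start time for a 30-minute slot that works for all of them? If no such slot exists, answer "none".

Ugo free: 11:00-11:30, 12:30-14:30, 16:00-17:00 (invert busy blocks within the working day).
Luca free: 10:30-11:30, 15:00-18:00.
Ugo ∩ Luca: 11:00-11:30, 16:00-17:00.
The first common window of at least 30 minutes is 11:00-11:30, so the earliest start is 11:00.

11:00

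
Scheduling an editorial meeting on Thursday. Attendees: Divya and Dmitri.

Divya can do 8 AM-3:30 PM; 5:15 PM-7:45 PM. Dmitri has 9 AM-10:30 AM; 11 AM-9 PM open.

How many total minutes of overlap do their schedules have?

Divya ∩ Dmitri: 09:00-10:30, 11:00-15:30, 17:15-19:45.
Summing the common windows: 90 + 270 + 150 = 510 minutes.

510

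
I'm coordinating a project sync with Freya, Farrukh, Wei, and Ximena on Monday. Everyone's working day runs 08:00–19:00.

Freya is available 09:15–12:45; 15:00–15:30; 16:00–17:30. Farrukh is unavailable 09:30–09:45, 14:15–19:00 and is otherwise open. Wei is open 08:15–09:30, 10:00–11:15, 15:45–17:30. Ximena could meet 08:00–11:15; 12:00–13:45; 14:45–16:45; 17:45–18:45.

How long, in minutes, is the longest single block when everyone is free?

Freya free: 09:15-12:45, 15:00-15:30, 16:00-17:30.
Farrukh free: 08:00-09:30, 09:45-14:15 (invert busy blocks within the working day).
Wei free: 08:15-09:30, 10:00-11:15, 15:45-17:30.
Ximena free: 08:00-11:15, 12:00-13:45, 14:45-16:45, 17:45-18:45.
Freya ∩ Farrukh: 09:15-09:30, 09:45-12:45.
Freya ∩ Farrukh ∩ Wei: 09:15-09:30, 10:00-11:15.
Freya ∩ Farrukh ∩ Wei ∩ Ximena: 09:15-09:30, 10:00-11:15.
So the common availability across everyone is 09:15-09:30, 10:00-11:15.
The longest is 10:00-11:15 at 75 minutes.

75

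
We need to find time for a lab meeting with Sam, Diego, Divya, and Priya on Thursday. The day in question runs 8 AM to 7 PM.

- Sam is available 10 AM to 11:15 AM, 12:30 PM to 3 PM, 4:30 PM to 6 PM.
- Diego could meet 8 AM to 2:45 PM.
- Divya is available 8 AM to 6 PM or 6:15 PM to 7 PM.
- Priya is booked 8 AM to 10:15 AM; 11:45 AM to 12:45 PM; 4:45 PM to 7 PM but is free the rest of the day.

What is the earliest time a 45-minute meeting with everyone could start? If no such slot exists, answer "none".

10:15

Sam free: 10:00-11:15, 12:30-15:00, 16:30-18:00.
Diego free: 08:00-14:45.
Divya free: 08:00-18:00, 18:15-19:00.
Priya free: 10:15-11:45, 12:45-16:45 (invert busy blocks within the working day).
Sam ∩ Diego: 10:00-11:15, 12:30-14:45.
Sam ∩ Diego ∩ Divya: 10:00-11:15, 12:30-14:45.
Sam ∩ Diego ∩ Divya ∩ Priya: 10:15-11:15, 12:45-14:45.
Those are the intersection windows.
The first common window of at least 45 minutes is 10:15-11:15, so the earliest start is 10:15.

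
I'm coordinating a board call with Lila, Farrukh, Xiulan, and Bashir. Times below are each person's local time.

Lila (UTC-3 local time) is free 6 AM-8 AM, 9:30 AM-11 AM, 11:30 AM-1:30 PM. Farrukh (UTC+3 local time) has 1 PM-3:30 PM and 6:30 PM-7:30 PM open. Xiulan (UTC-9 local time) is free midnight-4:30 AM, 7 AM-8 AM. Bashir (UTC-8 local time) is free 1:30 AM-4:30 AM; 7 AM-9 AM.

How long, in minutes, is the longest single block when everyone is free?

60

Lila in UTC: 09:00-11:00, 12:30-14:00, 14:30-16:30 (add 3h to convert from UTC-3).
Farrukh in UTC: 10:00-12:30, 15:30-16:30 (subtract 3h to convert from UTC+3).
Xiulan in UTC: 09:00-13:30, 16:00-17:00 (add 9h to convert from UTC-9).
Bashir in UTC: 09:30-12:30, 15:00-17:00 (add 8h to convert from UTC-8).
Lila ∩ Farrukh: 10:00-11:00, 15:30-16:30.
Lila ∩ Farrukh ∩ Xiulan: 10:00-11:00, 16:00-16:30.
Lila ∩ Farrukh ∩ Xiulan ∩ Bashir: 10:00-11:00, 16:00-16:30.
The longest is 10:00-11:00 at 60 minutes.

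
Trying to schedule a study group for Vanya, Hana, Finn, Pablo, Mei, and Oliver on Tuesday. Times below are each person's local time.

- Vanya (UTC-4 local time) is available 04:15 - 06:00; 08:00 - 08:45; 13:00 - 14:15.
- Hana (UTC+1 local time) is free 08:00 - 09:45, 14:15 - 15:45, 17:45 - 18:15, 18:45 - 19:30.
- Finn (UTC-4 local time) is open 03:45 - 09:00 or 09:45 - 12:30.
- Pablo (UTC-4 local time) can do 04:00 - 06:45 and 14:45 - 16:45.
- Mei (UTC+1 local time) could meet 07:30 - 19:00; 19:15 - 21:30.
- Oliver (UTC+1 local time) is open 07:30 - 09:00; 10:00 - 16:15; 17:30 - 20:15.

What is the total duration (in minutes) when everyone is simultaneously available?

Vanya in UTC: 08:15-10:00, 12:00-12:45, 17:00-18:15 (add 4h to convert from UTC-4).
Hana in UTC: 07:00-08:45, 13:15-14:45, 16:45-17:15, 17:45-18:30 (subtract 1h to convert from UTC+1).
Finn in UTC: 07:45-13:00, 13:45-16:30 (add 4h to convert from UTC-4).
Pablo in UTC: 08:00-10:45, 18:45-20:45 (add 4h to convert from UTC-4).
Mei in UTC: 06:30-18:00, 18:15-20:30 (subtract 1h to convert from UTC+1).
Oliver in UTC: 06:30-08:00, 09:00-15:15, 16:30-19:15 (subtract 1h to convert from UTC+1).
Vanya ∩ Hana: 08:15-08:45, 17:00-17:15, 17:45-18:15.
Vanya ∩ Hana ∩ Finn: 08:15-08:45.
Vanya ∩ Hana ∩ Finn ∩ Pablo: 08:15-08:45.
Vanya ∩ Hana ∩ Finn ∩ Pablo ∩ Mei: 08:15-08:45.
Vanya ∩ Hana ∩ Finn ∩ Pablo ∩ Mei ∩ Oliver: ∅.
There is no time when everyone is free.
There is no common window, so the total is 0 minutes.

0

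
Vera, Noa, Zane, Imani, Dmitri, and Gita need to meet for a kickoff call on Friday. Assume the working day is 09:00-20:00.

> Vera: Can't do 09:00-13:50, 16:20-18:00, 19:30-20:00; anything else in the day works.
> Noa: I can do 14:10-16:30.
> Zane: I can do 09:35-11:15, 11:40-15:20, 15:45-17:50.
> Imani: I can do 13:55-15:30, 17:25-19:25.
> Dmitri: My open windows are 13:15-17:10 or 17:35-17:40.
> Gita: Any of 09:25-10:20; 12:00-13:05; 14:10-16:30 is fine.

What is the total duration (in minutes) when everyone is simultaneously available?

70

Vera free: 13:50-16:20, 18:00-19:30 (invert busy blocks within the working day).
Noa free: 14:10-16:30.
Zane free: 09:35-11:15, 11:40-15:20, 15:45-17:50.
Imani free: 13:55-15:30, 17:25-19:25.
Dmitri free: 13:15-17:10, 17:35-17:40.
Gita free: 09:25-10:20, 12:00-13:05, 14:10-16:30.
Vera ∩ Noa: 14:10-16:20.
Vera ∩ Noa ∩ Zane: 14:10-15:20, 15:45-16:20.
Vera ∩ Noa ∩ Zane ∩ Imani: 14:10-15:20.
Vera ∩ Noa ∩ Zane ∩ Imani ∩ Dmitri: 14:10-15:20.
Vera ∩ Noa ∩ Zane ∩ Imani ∩ Dmitri ∩ Gita: 14:10-15:20.
So the common availability across everyone is 14:10-15:20.
That's a single block of 70 minutes.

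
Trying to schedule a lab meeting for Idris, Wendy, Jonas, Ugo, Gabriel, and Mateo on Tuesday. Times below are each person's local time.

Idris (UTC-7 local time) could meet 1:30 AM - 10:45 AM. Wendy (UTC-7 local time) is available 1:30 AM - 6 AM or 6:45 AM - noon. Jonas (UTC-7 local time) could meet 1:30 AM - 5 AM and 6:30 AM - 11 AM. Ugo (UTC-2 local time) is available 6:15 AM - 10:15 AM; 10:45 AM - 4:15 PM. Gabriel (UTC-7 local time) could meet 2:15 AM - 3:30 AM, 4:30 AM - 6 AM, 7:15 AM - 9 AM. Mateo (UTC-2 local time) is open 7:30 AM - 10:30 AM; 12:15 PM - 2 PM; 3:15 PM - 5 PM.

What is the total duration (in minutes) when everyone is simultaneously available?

Idris in UTC: 08:30-17:45 (add 7h to convert from UTC-7).
Wendy in UTC: 08:30-13:00, 13:45-19:00 (add 7h to convert from UTC-7).
Jonas in UTC: 08:30-12:00, 13:30-18:00 (add 7h to convert from UTC-7).
Ugo in UTC: 08:15-12:15, 12:45-18:15 (add 2h to convert from UTC-2).
Gabriel in UTC: 09:15-10:30, 11:30-13:00, 14:15-16:00 (add 7h to convert from UTC-7).
Mateo in UTC: 09:30-12:30, 14:15-16:00, 17:15-19:00 (add 2h to convert from UTC-2).
Idris ∩ Wendy: 08:30-13:00, 13:45-17:45.
Idris ∩ Wendy ∩ Jonas: 08:30-12:00, 13:45-17:45.
Idris ∩ Wendy ∩ Jonas ∩ Ugo: 08:30-12:00, 13:45-17:45.
Idris ∩ Wendy ∩ Jonas ∩ Ugo ∩ Gabriel: 09:15-10:30, 11:30-12:00, 14:15-16:00.
Idris ∩ Wendy ∩ Jonas ∩ Ugo ∩ Gabriel ∩ Mateo: 09:30-10:30, 11:30-12:00, 14:15-16:00.
Summing the common windows: 60 + 30 + 105 = 195 minutes.

195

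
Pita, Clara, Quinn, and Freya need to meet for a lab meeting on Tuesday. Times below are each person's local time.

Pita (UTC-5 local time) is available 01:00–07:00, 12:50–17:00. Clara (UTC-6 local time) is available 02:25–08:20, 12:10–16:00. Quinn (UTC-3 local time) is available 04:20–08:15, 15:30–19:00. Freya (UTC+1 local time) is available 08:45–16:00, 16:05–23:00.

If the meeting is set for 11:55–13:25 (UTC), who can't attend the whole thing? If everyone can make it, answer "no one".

Pita in UTC: 06:00-12:00, 17:50-22:00 (add 5h to convert from UTC-5).
Clara in UTC: 08:25-14:20, 18:10-22:00 (add 6h to convert from UTC-6).
Quinn in UTC: 07:20-11:15, 18:30-22:00 (add 3h to convert from UTC-3).
Freya in UTC: 07:45-15:00, 15:05-22:00 (subtract 1h to convert from UTC+1).
Pita: not fully free for 11:55-13:25. Clara: free for 11:55-13:25. Quinn: not fully free for 11:55-13:25. Freya: free for 11:55-13:25.

Pita, Quinn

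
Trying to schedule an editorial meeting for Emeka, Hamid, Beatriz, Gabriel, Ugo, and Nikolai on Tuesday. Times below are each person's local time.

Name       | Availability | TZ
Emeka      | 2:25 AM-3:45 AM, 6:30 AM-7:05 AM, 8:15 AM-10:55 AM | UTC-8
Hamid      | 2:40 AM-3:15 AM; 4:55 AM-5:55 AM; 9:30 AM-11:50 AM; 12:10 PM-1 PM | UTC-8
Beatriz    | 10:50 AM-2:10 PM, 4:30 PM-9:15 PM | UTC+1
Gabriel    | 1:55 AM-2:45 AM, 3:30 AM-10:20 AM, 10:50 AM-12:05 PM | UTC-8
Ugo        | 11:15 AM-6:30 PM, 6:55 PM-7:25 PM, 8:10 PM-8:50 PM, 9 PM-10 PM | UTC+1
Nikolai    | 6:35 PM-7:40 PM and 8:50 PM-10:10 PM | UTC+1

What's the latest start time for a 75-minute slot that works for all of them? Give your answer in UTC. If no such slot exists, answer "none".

Emeka in UTC: 10:25-11:45, 14:30-15:05, 16:15-18:55 (add 8h to convert from UTC-8).
Hamid in UTC: 10:40-11:15, 12:55-13:55, 17:30-19:50, 20:10-21:00 (add 8h to convert from UTC-8).
Beatriz in UTC: 09:50-13:10, 15:30-20:15 (subtract 1h to convert from UTC+1).
Gabriel in UTC: 09:55-10:45, 11:30-18:20, 18:50-20:05 (add 8h to convert from UTC-8).
Ugo in UTC: 10:15-17:30, 17:55-18:25, 19:10-19:50, 20:00-21:00 (subtract 1h to convert from UTC+1).
Nikolai in UTC: 17:35-18:40, 19:50-21:10 (subtract 1h to convert from UTC+1).
Emeka ∩ Hamid: 10:40-11:15, 17:30-18:55.
Emeka ∩ Hamid ∩ Beatriz: 10:40-11:15, 17:30-18:55.
Emeka ∩ Hamid ∩ Beatriz ∩ Gabriel: 10:40-10:45, 17:30-18:20, 18:50-18:55.
Emeka ∩ Hamid ∩ Beatriz ∩ Gabriel ∩ Ugo: 10:40-10:45, 17:55-18:20.
Emeka ∩ Hamid ∩ Beatriz ∩ Gabriel ∩ Ugo ∩ Nikolai: 17:55-18:20.
No common window is at least 75 minutes long.

none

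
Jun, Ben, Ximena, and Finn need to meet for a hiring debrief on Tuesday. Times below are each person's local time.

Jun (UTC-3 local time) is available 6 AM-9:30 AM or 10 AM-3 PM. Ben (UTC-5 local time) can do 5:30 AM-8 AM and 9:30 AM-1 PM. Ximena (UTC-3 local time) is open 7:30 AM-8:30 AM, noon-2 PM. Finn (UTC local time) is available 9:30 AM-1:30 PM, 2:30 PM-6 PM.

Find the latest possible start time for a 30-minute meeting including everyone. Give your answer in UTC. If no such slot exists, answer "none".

16:30

Jun in UTC: 09:00-12:30, 13:00-18:00 (add 3h to convert from UTC-3).
Ben in UTC: 10:30-13:00, 14:30-18:00 (add 5h to convert from UTC-5).
Ximena in UTC: 10:30-11:30, 15:00-17:00 (add 3h to convert from UTC-3).
Finn in UTC: 09:30-13:30, 14:30-18:00.
Jun ∩ Ben: 10:30-12:30, 14:30-18:00.
Jun ∩ Ben ∩ Ximena: 10:30-11:30, 15:00-17:00.
Jun ∩ Ben ∩ Ximena ∩ Finn: 10:30-11:30, 15:00-17:00.
The last common window of at least 30 minutes is 15:00-17:00; a 30-minute meeting can start as late as 16:30 and still end by 17:00.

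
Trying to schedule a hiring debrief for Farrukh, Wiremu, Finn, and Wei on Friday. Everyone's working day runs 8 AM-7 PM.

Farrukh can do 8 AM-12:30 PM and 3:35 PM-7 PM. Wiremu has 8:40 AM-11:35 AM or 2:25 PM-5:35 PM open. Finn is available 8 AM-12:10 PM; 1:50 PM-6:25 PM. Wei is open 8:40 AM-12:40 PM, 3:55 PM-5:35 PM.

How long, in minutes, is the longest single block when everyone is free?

Farrukh ∩ Wiremu: 08:40-11:35, 15:35-17:35.
Farrukh ∩ Wiremu ∩ Finn: 08:40-11:35, 15:35-17:35.
Farrukh ∩ Wiremu ∩ Finn ∩ Wei: 08:40-11:35, 15:55-17:35.
The longest is 08:40-11:35 at 175 minutes.

175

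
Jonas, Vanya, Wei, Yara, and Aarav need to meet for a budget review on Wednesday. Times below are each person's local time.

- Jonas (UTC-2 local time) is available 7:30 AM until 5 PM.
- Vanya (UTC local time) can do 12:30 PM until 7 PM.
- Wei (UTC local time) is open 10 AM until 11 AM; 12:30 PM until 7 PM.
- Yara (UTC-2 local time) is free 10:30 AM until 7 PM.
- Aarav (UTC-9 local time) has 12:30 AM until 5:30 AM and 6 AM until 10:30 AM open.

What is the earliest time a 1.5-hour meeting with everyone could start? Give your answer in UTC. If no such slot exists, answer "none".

Jonas in UTC: 09:30-19:00 (add 2h to convert from UTC-2).
Vanya in UTC: 12:30-19:00.
Wei in UTC: 10:00-11:00, 12:30-19:00.
Yara in UTC: 12:30-21:00 (add 2h to convert from UTC-2).
Aarav in UTC: 09:30-14:30, 15:00-19:30 (add 9h to convert from UTC-9).
Jonas ∩ Vanya: 12:30-19:00.
Jonas ∩ Vanya ∩ Wei: 12:30-19:00.
Jonas ∩ Vanya ∩ Wei ∩ Yara: 12:30-19:00.
Jonas ∩ Vanya ∩ Wei ∩ Yara ∩ Aarav: 12:30-14:30, 15:00-19:00.
The first common window of at least 90 minutes is 12:30-14:30, so the earliest start is 12:30.

12:30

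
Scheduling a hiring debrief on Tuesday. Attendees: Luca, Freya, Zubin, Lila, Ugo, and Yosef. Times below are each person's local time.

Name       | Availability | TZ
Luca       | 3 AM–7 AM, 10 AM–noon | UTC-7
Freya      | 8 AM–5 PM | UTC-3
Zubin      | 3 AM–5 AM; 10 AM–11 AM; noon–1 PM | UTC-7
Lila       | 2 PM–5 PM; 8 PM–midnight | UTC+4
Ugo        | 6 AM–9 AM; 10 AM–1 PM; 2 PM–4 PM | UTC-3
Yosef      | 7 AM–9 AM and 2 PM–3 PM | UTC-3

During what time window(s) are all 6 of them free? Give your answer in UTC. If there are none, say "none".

11:00-12:00, 17:00-18:00

Luca in UTC: 10:00-14:00, 17:00-19:00 (add 7h to convert from UTC-7).
Freya in UTC: 11:00-20:00 (add 3h to convert from UTC-3).
Zubin in UTC: 10:00-12:00, 17:00-18:00, 19:00-20:00 (add 7h to convert from UTC-7).
Lila in UTC: 10:00-13:00, 16:00-20:00 (subtract 4h to convert from UTC+4).
Ugo in UTC: 09:00-12:00, 13:00-16:00, 17:00-19:00 (add 3h to convert from UTC-3).
Yosef in UTC: 10:00-12:00, 17:00-18:00 (add 3h to convert from UTC-3).
Luca ∩ Freya: 11:00-14:00, 17:00-19:00.
Luca ∩ Freya ∩ Zubin: 11:00-12:00, 17:00-18:00.
Luca ∩ Freya ∩ Zubin ∩ Lila: 11:00-12:00, 17:00-18:00.
Luca ∩ Freya ∩ Zubin ∩ Lila ∩ Ugo: 11:00-12:00, 17:00-18:00.
Luca ∩ Freya ∩ Zubin ∩ Lila ∩ Ugo ∩ Yosef: 11:00-12:00, 17:00-18:00.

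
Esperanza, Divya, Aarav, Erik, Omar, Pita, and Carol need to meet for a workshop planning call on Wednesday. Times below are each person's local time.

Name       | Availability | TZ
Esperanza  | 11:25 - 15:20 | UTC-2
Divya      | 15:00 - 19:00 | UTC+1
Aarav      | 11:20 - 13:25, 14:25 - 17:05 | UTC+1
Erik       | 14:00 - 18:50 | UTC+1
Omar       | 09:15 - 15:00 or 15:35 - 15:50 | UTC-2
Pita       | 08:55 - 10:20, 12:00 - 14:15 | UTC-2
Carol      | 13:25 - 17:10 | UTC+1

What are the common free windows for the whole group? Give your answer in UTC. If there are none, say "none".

Esperanza in UTC: 13:25-17:20 (add 2h to convert from UTC-2).
Divya in UTC: 14:00-18:00 (subtract 1h to convert from UTC+1).
Aarav in UTC: 10:20-12:25, 13:25-16:05 (subtract 1h to convert from UTC+1).
Erik in UTC: 13:00-17:50 (subtract 1h to convert from UTC+1).
Omar in UTC: 11:15-17:00, 17:35-17:50 (add 2h to convert from UTC-2).
Pita in UTC: 10:55-12:20, 14:00-16:15 (add 2h to convert from UTC-2).
Carol in UTC: 12:25-16:10 (subtract 1h to convert from UTC+1).
Esperanza ∩ Divya: 14:00-17:20.
Esperanza ∩ Divya ∩ Aarav: 14:00-16:05.
Esperanza ∩ Divya ∩ Aarav ∩ Erik: 14:00-16:05.
Esperanza ∩ Divya ∩ Aarav ∩ Erik ∩ Omar: 14:00-16:05.
Esperanza ∩ Divya ∩ Aarav ∩ Erik ∩ Omar ∩ Pita: 14:00-16:05.
Esperanza ∩ Divya ∩ Aarav ∩ Erik ∩ Omar ∩ Pita ∩ Carol: 14:00-16:05.

14:00-16:05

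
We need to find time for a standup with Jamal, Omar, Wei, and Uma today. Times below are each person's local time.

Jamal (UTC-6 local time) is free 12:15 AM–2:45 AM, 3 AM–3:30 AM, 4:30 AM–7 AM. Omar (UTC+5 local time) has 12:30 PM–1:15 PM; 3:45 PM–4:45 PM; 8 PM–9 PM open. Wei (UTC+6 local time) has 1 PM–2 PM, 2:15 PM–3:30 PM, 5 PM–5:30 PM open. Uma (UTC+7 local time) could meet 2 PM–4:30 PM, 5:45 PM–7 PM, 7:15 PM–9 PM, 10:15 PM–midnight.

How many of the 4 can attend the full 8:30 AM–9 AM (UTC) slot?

2

Jamal in UTC: 06:15-08:45, 09:00-09:30, 10:30-13:00 (add 6h to convert from UTC-6).
Omar in UTC: 07:30-08:15, 10:45-11:45, 15:00-16:00 (subtract 5h to convert from UTC+5).
Wei in UTC: 07:00-08:00, 08:15-09:30, 11:00-11:30 (subtract 6h to convert from UTC+6).
Uma in UTC: 07:00-09:30, 10:45-12:00, 12:15-14:00, 15:15-17:00 (subtract 7h to convert from UTC+7).
Wei and Uma can make the full 08:30-09:00 slot — that's 2.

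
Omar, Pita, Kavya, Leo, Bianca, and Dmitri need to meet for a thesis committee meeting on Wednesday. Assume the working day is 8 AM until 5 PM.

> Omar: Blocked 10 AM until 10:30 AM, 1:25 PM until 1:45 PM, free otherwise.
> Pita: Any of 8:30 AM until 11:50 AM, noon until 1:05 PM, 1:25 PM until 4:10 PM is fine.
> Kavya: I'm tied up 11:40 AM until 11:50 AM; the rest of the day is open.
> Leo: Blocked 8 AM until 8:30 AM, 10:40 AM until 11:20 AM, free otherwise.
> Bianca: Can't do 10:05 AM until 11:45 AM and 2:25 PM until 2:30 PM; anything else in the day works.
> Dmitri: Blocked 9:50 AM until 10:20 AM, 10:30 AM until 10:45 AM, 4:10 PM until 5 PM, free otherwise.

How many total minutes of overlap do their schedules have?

285

Omar free: 08:00-10:00, 10:30-13:25, 13:45-17:00 (invert busy blocks within the working day).
Pita free: 08:30-11:50, 12:00-13:05, 13:25-16:10.
Kavya free: 08:00-11:40, 11:50-17:00 (invert busy blocks within the working day).
Leo free: 08:30-10:40, 11:20-17:00 (invert busy blocks within the working day).
Bianca free: 08:00-10:05, 11:45-14:25, 14:30-17:00 (invert busy blocks within the working day).
Dmitri free: 08:00-09:50, 10:20-10:30, 10:45-16:10 (invert busy blocks within the working day).
Omar ∩ Pita: 08:30-10:00, 10:30-11:50, 12:00-13:05, 13:45-16:10.
Omar ∩ Pita ∩ Kavya: 08:30-10:00, 10:30-11:40, 12:00-13:05, 13:45-16:10.
Omar ∩ Pita ∩ Kavya ∩ Leo: 08:30-10:00, 10:30-10:40, 11:20-11:40, 12:00-13:05, 13:45-16:10.
Omar ∩ Pita ∩ Kavya ∩ Leo ∩ Bianca: 08:30-10:00, 12:00-13:05, 13:45-14:25, 14:30-16:10.
Omar ∩ Pita ∩ Kavya ∩ Leo ∩ Bianca ∩ Dmitri: 08:30-09:50, 12:00-13:05, 13:45-14:25, 14:30-16:10.
Summing the common windows: 80 + 65 + 40 + 100 = 285 minutes.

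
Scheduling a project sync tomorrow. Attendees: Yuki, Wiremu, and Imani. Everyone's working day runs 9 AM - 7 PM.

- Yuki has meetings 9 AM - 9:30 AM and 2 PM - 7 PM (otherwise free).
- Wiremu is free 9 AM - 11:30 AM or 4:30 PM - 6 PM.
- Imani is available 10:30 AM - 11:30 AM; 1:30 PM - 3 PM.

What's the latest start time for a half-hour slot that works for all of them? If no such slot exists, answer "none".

11:00

Yuki free: 09:30-14:00 (invert busy blocks within the working day).
Wiremu free: 09:00-11:30, 16:30-18:00.
Imani free: 10:30-11:30, 13:30-15:00.
Yuki ∩ Wiremu: 09:30-11:30.
Yuki ∩ Wiremu ∩ Imani: 10:30-11:30.
So the common availability across everyone is 10:30-11:30.
The last common window of at least 30 minutes is 10:30-11:30; a 30-minute meeting can start as late as 11:00 and still end by 11:30.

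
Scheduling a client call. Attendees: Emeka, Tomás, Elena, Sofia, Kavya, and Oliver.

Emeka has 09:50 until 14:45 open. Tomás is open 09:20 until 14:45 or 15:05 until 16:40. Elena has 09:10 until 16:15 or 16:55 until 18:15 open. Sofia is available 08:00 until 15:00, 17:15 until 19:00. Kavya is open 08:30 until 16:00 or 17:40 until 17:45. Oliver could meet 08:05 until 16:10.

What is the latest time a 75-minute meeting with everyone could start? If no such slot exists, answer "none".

Emeka ∩ Tomás: 09:50-14:45.
Emeka ∩ Tomás ∩ Elena: 09:50-14:45.
Emeka ∩ Tomás ∩ Elena ∩ Sofia: 09:50-14:45.
Emeka ∩ Tomás ∩ Elena ∩ Sofia ∩ Kavya: 09:50-14:45.
Emeka ∩ Tomás ∩ Elena ∩ Sofia ∩ Kavya ∩ Oliver: 09:50-14:45.
So the common availability across everyone is 09:50-14:45.
The last common window of at least 75 minutes is 09:50-14:45; a 75-minute meeting can start as late as 13:30 and still end by 14:45.

13:30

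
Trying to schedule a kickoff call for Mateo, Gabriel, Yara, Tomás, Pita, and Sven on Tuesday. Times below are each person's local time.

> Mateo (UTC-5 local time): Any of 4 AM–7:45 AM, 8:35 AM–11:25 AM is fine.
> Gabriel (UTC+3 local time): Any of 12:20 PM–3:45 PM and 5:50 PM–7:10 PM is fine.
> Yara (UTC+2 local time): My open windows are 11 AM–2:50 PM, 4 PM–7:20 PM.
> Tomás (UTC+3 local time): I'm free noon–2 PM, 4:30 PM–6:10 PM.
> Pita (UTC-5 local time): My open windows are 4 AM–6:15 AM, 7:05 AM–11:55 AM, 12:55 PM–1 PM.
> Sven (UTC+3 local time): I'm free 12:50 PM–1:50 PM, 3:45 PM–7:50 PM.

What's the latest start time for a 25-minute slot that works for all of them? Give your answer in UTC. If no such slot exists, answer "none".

Mateo in UTC: 09:00-12:45, 13:35-16:25 (add 5h to convert from UTC-5).
Gabriel in UTC: 09:20-12:45, 14:50-16:10 (subtract 3h to convert from UTC+3).
Yara in UTC: 09:00-12:50, 14:00-17:20 (subtract 2h to convert from UTC+2).
Tomás in UTC: 09:00-11:00, 13:30-15:10 (subtract 3h to convert from UTC+3).
Pita in UTC: 09:00-11:15, 12:05-16:55, 17:55-18:00 (add 5h to convert from UTC-5).
Sven in UTC: 09:50-10:50, 12:45-16:50 (subtract 3h to convert from UTC+3).
Mateo ∩ Gabriel: 09:20-12:45, 14:50-16:10.
Mateo ∩ Gabriel ∩ Yara: 09:20-12:45, 14:50-16:10.
Mateo ∩ Gabriel ∩ Yara ∩ Tomás: 09:20-11:00, 14:50-15:10.
Mateo ∩ Gabriel ∩ Yara ∩ Tomás ∩ Pita: 09:20-11:00, 14:50-15:10.
Mateo ∩ Gabriel ∩ Yara ∩ Tomás ∩ Pita ∩ Sven: 09:50-10:50, 14:50-15:10.
The last common window of at least 25 minutes is 09:50-10:50; a 25-minute meeting can start as late as 10:25 and still end by 10:50.

10:25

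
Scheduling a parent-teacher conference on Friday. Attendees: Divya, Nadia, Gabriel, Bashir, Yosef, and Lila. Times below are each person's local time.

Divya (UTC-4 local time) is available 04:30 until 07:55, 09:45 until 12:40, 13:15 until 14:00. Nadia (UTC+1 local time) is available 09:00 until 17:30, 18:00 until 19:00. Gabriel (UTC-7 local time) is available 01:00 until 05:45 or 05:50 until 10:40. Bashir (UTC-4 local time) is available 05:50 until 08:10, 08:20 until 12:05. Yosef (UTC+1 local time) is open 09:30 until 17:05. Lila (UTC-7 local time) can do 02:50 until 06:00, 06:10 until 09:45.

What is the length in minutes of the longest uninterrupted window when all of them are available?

140

Divya in UTC: 08:30-11:55, 13:45-16:40, 17:15-18:00 (add 4h to convert from UTC-4).
Nadia in UTC: 08:00-16:30, 17:00-18:00 (subtract 1h to convert from UTC+1).
Gabriel in UTC: 08:00-12:45, 12:50-17:40 (add 7h to convert from UTC-7).
Bashir in UTC: 09:50-12:10, 12:20-16:05 (add 4h to convert from UTC-4).
Yosef in UTC: 08:30-16:05 (subtract 1h to convert from UTC+1).
Lila in UTC: 09:50-13:00, 13:10-16:45 (add 7h to convert from UTC-7).
Divya ∩ Nadia: 08:30-11:55, 13:45-16:30, 17:15-18:00.
Divya ∩ Nadia ∩ Gabriel: 08:30-11:55, 13:45-16:30, 17:15-17:40.
Divya ∩ Nadia ∩ Gabriel ∩ Bashir: 09:50-11:55, 13:45-16:05.
Divya ∩ Nadia ∩ Gabriel ∩ Bashir ∩ Yosef: 09:50-11:55, 13:45-16:05.
Divya ∩ Nadia ∩ Gabriel ∩ Bashir ∩ Yosef ∩ Lila: 09:50-11:55, 13:45-16:05.
The longest is 13:45-16:05 at 140 minutes.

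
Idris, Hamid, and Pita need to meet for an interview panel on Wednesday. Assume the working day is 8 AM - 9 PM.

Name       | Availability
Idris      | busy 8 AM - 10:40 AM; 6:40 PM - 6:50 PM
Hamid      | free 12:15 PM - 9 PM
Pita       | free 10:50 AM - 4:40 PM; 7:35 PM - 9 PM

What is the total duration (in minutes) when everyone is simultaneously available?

350

Idris free: 10:40-18:40, 18:50-21:00 (invert busy blocks within the working day).
Hamid free: 12:15-21:00.
Pita free: 10:50-16:40, 19:35-21:00.
Idris ∩ Hamid: 12:15-18:40, 18:50-21:00.
Idris ∩ Hamid ∩ Pita: 12:15-16:40, 19:35-21:00.
Those are the intersection windows.
Summing the common windows: 265 + 85 = 350 minutes.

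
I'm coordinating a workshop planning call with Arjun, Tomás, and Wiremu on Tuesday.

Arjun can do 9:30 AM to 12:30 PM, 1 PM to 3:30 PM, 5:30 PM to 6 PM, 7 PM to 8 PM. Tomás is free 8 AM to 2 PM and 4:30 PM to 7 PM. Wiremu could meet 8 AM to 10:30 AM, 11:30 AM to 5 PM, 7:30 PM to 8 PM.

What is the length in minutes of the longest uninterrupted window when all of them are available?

Arjun ∩ Tomás: 09:30-12:30, 13:00-14:00, 17:30-18:00.
Arjun ∩ Tomás ∩ Wiremu: 09:30-10:30, 11:30-12:30, 13:00-14:00.
The longest is 09:30-10:30 at 60 minutes.

60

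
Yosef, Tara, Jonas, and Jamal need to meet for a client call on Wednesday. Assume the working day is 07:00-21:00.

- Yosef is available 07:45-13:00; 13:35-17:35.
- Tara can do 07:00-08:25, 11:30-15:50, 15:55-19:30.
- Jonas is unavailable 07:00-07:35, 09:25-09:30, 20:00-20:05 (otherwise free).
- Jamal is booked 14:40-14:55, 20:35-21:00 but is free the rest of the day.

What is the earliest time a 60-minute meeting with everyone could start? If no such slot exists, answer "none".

11:30

Yosef free: 07:45-13:00, 13:35-17:35.
Tara free: 07:00-08:25, 11:30-15:50, 15:55-19:30.
Jonas free: 07:35-09:25, 09:30-20:00, 20:05-21:00 (invert busy blocks within the working day).
Jamal free: 07:00-14:40, 14:55-20:35 (invert busy blocks within the working day).
Yosef ∩ Tara: 07:45-08:25, 11:30-13:00, 13:35-15:50, 15:55-17:35.
Yosef ∩ Tara ∩ Jonas: 07:45-08:25, 11:30-13:00, 13:35-15:50, 15:55-17:35.
Yosef ∩ Tara ∩ Jonas ∩ Jamal: 07:45-08:25, 11:30-13:00, 13:35-14:40, 14:55-15:50, 15:55-17:35.
So the common availability across everyone is 07:45-08:25, 11:30-13:00, 13:35-14:40, 14:55-15:50, 15:55-17:35.
The first common window of at least 60 minutes is 11:30-13:00, so the earliest start is 11:30.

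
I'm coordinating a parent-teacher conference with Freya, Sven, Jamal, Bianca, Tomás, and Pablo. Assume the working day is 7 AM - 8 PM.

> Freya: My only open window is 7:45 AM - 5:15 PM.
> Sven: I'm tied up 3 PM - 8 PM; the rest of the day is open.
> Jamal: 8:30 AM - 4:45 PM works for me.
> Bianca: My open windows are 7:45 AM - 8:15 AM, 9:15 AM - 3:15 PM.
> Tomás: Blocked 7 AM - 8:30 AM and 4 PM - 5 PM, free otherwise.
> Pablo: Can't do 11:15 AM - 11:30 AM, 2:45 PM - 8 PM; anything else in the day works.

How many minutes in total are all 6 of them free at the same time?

Freya free: 07:45-17:15.
Sven free: 07:00-15:00 (invert busy blocks within the working day).
Jamal free: 08:30-16:45.
Bianca free: 07:45-08:15, 09:15-15:15.
Tomás free: 08:30-16:00, 17:00-20:00 (invert busy blocks within the working day).
Pablo free: 07:00-11:15, 11:30-14:45 (invert busy blocks within the working day).
Freya ∩ Sven: 07:45-15:00.
Freya ∩ Sven ∩ Jamal: 08:30-15:00.
Freya ∩ Sven ∩ Jamal ∩ Bianca: 09:15-15:00.
Freya ∩ Sven ∩ Jamal ∩ Bianca ∩ Tomás: 09:15-15:00.
Freya ∩ Sven ∩ Jamal ∩ Bianca ∩ Tomás ∩ Pablo: 09:15-11:15, 11:30-14:45.
Summing the common windows: 120 + 195 = 315 minutes.

315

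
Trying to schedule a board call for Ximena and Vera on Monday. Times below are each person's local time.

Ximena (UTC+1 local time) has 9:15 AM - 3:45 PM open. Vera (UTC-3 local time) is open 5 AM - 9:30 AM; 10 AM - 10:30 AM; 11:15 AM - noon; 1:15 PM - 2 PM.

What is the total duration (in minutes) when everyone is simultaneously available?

315

Ximena in UTC: 08:15-14:45 (subtract 1h to convert from UTC+1).
Vera in UTC: 08:00-12:30, 13:00-13:30, 14:15-15:00, 16:15-17:00 (add 3h to convert from UTC-3).
Ximena ∩ Vera: 08:15-12:30, 13:00-13:30, 14:15-14:45.
Summing the common windows: 255 + 30 + 30 = 315 minutes.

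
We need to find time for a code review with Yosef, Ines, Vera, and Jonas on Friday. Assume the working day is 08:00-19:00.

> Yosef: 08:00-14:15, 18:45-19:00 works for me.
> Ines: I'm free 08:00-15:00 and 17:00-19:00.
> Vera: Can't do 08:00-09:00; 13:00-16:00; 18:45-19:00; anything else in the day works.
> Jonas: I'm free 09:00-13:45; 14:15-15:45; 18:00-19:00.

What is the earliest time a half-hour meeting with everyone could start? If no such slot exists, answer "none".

Yosef free: 08:00-14:15, 18:45-19:00.
Ines free: 08:00-15:00, 17:00-19:00.
Vera free: 09:00-13:00, 16:00-18:45 (invert busy blocks within the working day).
Jonas free: 09:00-13:45, 14:15-15:45, 18:00-19:00.
Yosef ∩ Ines: 08:00-14:15, 18:45-19:00.
Yosef ∩ Ines ∩ Vera: 09:00-13:00.
Yosef ∩ Ines ∩ Vera ∩ Jonas: 09:00-13:00.
So the common availability across everyone is 09:00-13:00.
The first common window of at least 30 minutes is 09:00-13:00, so the earliest start is 09:00.

09:00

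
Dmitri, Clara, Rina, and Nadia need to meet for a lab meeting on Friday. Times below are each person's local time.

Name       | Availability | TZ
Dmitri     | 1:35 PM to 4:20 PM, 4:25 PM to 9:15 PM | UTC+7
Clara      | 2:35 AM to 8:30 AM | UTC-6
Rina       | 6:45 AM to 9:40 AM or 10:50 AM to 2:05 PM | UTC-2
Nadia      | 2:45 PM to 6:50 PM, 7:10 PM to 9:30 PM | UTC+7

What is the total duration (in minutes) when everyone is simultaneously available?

Dmitri in UTC: 06:35-09:20, 09:25-14:15 (subtract 7h to convert from UTC+7).
Clara in UTC: 08:35-14:30 (add 6h to convert from UTC-6).
Rina in UTC: 08:45-11:40, 12:50-16:05 (add 2h to convert from UTC-2).
Nadia in UTC: 07:45-11:50, 12:10-14:30 (subtract 7h to convert from UTC+7).
Dmitri ∩ Clara: 08:35-09:20, 09:25-14:15.
Dmitri ∩ Clara ∩ Rina: 08:45-09:20, 09:25-11:40, 12:50-14:15.
Dmitri ∩ Clara ∩ Rina ∩ Nadia: 08:45-09:20, 09:25-11:40, 12:50-14:15.
Summing the common windows: 35 + 135 + 85 = 255 minutes.

255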